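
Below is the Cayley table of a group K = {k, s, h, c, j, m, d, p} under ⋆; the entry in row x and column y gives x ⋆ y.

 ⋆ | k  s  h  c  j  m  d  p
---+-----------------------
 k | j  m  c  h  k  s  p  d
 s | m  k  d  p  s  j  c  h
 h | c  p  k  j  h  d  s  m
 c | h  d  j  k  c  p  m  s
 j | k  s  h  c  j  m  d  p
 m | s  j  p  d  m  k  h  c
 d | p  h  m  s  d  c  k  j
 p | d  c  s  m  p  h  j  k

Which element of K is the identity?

The identity e satisfies e ⋆ x = x for all x, so its row in the table reproduces the column headers.
Row j reads: k, s, h, c, j, m, d, p — exactly the header order. So j is the identity.

j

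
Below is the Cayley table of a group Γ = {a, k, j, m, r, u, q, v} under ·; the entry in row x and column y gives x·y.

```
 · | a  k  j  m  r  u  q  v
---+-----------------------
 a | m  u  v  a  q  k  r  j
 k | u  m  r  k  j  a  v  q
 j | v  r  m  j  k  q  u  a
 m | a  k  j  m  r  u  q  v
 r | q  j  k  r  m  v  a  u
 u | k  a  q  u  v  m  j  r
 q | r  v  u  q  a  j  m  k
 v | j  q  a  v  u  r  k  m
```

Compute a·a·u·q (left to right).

a·a = m
m·u = u
u·q = j

j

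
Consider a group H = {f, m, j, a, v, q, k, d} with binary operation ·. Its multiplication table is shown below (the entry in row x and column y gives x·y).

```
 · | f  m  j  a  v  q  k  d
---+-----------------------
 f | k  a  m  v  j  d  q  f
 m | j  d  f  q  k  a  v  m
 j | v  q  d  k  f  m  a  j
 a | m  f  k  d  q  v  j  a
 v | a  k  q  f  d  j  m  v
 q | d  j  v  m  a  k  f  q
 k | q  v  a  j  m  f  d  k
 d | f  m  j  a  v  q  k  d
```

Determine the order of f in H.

The identity element is d (its row matches the header).
f^1 = f
f^2 = f·f = k
f^3 = k·f = q
f^4 = q·f = d
The first power of f equal to the identity is f^4, so ord(f) = 4.

4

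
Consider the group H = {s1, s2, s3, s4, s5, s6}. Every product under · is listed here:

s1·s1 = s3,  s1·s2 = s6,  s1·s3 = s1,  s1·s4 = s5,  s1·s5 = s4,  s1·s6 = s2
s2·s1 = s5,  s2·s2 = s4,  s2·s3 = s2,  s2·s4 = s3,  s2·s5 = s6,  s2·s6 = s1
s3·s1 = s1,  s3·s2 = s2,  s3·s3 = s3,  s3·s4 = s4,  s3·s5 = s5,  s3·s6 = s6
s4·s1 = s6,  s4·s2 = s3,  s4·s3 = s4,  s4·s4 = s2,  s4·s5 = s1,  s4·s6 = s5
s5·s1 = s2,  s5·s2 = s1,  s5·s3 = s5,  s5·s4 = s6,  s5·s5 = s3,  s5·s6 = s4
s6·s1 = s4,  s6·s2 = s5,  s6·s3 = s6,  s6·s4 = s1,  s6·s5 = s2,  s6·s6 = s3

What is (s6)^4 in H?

s6^1 = s6
s6^2 = s6·s6 = s3
s6^3 = s3·s6 = s6
s6^4 = s6·s6 = s3

s3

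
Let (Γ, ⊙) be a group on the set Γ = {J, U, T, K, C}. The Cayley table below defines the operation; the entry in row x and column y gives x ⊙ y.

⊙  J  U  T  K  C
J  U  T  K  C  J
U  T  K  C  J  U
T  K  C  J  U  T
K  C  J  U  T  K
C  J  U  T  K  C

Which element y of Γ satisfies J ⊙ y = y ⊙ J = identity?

First locate the identity: row C matches the header, so C is the identity.
Scan row J for C: J ⊙ K = C. Hence J^(-1) = K.

K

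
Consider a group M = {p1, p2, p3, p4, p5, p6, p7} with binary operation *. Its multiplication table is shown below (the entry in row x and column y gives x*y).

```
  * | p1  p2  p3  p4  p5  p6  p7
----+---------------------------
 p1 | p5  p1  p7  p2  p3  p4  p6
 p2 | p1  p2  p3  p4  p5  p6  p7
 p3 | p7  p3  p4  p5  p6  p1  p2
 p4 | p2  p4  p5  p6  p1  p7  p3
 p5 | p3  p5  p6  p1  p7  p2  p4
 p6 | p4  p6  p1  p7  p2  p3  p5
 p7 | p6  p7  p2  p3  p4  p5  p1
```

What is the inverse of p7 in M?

p3

First locate the identity: row p2 matches the header, so p2 is the identity.
Scan row p7 for p2: p7*p3 = p2. Hence p7^(-1) = p3.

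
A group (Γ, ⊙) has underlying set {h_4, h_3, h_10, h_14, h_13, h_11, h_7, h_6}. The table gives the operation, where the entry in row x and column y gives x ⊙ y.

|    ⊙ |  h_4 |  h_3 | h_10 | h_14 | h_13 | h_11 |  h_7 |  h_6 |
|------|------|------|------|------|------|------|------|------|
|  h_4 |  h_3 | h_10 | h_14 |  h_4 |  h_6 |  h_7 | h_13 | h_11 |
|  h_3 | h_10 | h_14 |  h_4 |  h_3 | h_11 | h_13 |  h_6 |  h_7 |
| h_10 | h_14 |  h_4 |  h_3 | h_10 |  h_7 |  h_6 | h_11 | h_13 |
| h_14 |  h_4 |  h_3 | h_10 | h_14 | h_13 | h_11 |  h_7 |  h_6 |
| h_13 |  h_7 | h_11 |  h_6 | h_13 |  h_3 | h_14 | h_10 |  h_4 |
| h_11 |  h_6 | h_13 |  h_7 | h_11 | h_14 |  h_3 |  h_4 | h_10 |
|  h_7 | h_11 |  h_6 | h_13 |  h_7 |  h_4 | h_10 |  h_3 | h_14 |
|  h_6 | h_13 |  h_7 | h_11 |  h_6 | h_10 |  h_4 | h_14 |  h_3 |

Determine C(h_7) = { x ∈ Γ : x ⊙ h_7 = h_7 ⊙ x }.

Compare row h_7 with column h_7 entry by entry.
h_3 ⊙ h_7 = h_6 = h_7 ⊙ h_3, so h_3 commutes with h_7.
h_11 ⊙ h_7 = h_4 but h_7 ⊙ h_11 = h_10, so h_11 does not.
Collecting the elements that commute with h_7: C(h_7) = {h_14, h_3, h_6, h_7}.

{h_14, h_3, h_6, h_7}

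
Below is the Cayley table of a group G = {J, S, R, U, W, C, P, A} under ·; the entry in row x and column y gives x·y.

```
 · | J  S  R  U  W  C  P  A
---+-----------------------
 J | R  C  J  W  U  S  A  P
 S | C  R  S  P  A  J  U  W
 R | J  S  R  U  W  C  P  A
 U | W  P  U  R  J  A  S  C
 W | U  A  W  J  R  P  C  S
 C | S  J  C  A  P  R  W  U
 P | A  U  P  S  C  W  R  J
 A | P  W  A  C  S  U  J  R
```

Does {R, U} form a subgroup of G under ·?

{R, U} contains the identity R.
Checking products: every product of two elements of {R, U} (read from the table) lies in {R, U}, so the set is closed.
In a finite group, a nonempty closed subset is a subgroup. So {R, U} ≤ G.

Yes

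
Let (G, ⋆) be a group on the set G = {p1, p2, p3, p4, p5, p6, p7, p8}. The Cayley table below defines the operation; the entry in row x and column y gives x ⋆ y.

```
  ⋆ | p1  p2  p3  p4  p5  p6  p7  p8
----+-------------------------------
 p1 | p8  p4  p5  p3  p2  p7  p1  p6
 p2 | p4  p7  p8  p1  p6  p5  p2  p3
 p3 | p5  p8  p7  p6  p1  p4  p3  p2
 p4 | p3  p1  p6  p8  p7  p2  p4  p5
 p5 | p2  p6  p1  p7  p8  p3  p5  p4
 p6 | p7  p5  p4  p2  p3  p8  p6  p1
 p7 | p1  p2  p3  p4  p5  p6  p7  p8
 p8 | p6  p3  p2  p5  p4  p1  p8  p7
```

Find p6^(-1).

First locate the identity: row p7 matches the header, so p7 is the identity.
Scan row p6 for p7: p6 ⋆ p1 = p7. Hence p6^(-1) = p1.

p1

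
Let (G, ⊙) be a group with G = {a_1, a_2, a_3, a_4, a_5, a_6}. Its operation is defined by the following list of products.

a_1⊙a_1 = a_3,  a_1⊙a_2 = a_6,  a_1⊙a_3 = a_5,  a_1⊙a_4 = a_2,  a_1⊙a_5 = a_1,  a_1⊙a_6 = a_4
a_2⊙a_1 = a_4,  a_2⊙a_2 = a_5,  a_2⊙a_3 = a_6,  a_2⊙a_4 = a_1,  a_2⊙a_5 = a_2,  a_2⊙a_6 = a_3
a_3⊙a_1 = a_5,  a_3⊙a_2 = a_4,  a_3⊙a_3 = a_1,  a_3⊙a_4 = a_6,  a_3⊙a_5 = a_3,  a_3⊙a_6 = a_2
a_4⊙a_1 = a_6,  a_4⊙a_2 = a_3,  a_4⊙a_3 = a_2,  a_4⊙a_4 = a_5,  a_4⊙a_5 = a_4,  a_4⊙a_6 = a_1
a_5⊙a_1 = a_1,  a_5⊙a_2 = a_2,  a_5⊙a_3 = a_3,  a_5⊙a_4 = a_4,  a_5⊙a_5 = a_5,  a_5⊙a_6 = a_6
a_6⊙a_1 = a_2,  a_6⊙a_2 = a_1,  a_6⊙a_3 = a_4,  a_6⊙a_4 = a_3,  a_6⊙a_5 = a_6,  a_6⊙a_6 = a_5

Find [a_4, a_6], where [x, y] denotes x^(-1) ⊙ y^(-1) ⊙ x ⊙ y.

a_3

Identity is a_5; from the table a_4^(-1) = a_4 and a_6^(-1) = a_6.
a_4 ⊙ a_6 = a_1
a_1 ⊙ a_4 = a_2
a_2 ⊙ a_6 = a_3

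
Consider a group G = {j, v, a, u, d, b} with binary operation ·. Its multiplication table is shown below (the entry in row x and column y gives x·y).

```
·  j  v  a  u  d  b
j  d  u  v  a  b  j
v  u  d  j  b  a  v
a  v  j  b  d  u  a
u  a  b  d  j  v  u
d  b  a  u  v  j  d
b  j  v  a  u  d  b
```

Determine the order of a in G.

The identity element is b (its row matches the header).
a^1 = a
a^2 = a·a = b
The first power of a equal to the identity is a^2, so ord(a) = 2.

2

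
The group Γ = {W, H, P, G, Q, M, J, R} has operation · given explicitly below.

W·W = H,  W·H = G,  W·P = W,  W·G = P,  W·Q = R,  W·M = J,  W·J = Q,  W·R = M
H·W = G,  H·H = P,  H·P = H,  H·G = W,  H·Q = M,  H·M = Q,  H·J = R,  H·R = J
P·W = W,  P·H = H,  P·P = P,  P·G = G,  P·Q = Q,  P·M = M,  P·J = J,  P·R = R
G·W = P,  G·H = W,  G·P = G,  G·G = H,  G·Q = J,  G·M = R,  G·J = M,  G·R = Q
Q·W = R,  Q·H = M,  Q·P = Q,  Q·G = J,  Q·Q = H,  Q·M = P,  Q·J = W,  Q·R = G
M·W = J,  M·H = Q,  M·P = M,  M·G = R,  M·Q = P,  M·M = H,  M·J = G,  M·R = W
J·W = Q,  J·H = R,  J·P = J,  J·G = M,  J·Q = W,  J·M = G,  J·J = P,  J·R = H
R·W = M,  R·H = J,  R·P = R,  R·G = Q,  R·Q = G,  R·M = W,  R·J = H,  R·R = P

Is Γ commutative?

Check whether the table is symmetric across its main diagonal.
Every entry (row x, col y) equals the entry (row y, col x), so Γ is abelian.
(In fact Γ ≅ Z_2 x Z_4.)

Yes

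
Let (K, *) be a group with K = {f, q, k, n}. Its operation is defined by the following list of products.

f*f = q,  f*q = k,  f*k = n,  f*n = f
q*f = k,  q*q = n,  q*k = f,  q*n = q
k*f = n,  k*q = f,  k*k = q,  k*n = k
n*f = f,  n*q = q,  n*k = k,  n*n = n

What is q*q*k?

q*q = n
n*k = k

k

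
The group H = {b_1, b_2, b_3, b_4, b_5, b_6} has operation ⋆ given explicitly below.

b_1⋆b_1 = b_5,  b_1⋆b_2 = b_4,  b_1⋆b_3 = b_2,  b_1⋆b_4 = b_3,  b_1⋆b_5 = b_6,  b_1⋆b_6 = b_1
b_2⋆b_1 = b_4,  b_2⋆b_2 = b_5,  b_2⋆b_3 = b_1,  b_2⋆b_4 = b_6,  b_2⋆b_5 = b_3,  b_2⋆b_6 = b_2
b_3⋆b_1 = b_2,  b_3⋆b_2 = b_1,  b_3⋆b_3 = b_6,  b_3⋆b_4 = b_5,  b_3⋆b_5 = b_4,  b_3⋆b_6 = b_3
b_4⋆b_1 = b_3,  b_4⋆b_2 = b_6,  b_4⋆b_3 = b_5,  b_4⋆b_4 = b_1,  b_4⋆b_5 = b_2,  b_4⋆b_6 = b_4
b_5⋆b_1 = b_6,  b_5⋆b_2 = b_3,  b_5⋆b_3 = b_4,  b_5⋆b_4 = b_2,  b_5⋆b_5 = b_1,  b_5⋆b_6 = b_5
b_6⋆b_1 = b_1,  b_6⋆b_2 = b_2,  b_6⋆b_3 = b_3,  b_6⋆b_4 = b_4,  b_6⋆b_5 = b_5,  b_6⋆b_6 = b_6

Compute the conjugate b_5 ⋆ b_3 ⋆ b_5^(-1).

The identity is b_6. In row b_5, the entry b_6 sits in column b_1, so b_5^(-1) = b_1.
b_5 ⋆ b_3 = b_4
b_4 ⋆ b_1 = b_3
(Structurally, H here is isomorphic to the cyclic group Z_6.)

b_3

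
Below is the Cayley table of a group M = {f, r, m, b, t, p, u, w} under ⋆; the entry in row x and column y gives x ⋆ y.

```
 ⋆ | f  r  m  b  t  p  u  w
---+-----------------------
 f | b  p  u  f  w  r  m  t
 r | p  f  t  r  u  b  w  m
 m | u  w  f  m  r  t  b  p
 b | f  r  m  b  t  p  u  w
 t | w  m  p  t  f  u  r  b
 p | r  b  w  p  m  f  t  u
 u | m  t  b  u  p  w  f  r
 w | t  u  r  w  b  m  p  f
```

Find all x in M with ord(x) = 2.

{f}

Identity is b. Compute the order of each non-identity element by repeated multiplication:
  f: f → b  (order 2)
  r: r → f → p → b  (order 4)
  m: m → f → u → b  (order 4)
  t: t → f → w → b  (order 4)
  p: p → f → r → b  (order 4)
  u: u → f → m → b  (order 4)
  w: w → f → t → b  (order 4)
Elements of order 2: {f}.
(Structurally, M here is isomorphic to the quaternion group Q_8.)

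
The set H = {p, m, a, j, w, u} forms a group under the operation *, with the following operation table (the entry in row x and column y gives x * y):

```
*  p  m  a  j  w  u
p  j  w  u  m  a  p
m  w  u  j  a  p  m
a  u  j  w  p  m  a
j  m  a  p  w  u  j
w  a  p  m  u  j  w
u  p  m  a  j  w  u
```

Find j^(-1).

w

First locate the identity: row u matches the header, so u is the identity.
Scan row j for u: j * w = u. Hence j^(-1) = w.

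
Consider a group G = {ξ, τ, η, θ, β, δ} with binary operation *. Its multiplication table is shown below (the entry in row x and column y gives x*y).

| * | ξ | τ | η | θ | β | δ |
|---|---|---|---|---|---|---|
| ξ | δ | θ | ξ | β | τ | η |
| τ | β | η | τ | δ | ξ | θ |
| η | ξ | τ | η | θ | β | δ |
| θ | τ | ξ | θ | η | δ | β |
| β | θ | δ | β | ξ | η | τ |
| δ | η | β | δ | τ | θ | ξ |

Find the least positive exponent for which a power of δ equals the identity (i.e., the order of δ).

The identity element is η (its row matches the header).
δ^1 = δ
δ^2 = δ*δ = ξ
δ^3 = ξ*δ = η
The first power of δ equal to the identity is δ^3, so ord(δ) = 3.

3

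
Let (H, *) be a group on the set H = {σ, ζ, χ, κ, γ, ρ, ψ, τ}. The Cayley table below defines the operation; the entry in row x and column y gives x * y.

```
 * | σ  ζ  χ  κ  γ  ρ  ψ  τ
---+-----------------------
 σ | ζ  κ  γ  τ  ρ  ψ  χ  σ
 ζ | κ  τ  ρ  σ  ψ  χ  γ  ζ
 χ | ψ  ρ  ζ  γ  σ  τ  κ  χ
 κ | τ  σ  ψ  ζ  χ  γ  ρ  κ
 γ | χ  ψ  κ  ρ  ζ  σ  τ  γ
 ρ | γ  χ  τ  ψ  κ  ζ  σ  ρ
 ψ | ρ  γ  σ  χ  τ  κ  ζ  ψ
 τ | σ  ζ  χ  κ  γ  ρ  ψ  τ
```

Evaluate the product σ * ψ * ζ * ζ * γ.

σ * ψ = χ
χ * ζ = ρ
ρ * ζ = χ
χ * γ = σ

σ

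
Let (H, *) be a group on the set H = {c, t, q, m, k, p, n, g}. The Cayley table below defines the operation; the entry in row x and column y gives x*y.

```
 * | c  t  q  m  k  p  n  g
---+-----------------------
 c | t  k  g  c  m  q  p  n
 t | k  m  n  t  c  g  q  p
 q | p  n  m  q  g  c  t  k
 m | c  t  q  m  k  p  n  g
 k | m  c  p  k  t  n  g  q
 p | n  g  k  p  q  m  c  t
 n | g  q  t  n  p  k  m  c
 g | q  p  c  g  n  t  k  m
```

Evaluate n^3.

n^1 = n
n^2 = n*n = m
n^3 = m*n = n

n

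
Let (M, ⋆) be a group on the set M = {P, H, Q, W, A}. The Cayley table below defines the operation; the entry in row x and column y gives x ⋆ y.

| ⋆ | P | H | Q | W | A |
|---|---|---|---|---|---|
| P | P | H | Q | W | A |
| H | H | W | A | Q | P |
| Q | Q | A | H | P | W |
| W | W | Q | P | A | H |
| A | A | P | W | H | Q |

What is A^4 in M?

A^1 = A
A^2 = A ⋆ A = Q
A^3 = Q ⋆ A = W
A^4 = W ⋆ A = H

H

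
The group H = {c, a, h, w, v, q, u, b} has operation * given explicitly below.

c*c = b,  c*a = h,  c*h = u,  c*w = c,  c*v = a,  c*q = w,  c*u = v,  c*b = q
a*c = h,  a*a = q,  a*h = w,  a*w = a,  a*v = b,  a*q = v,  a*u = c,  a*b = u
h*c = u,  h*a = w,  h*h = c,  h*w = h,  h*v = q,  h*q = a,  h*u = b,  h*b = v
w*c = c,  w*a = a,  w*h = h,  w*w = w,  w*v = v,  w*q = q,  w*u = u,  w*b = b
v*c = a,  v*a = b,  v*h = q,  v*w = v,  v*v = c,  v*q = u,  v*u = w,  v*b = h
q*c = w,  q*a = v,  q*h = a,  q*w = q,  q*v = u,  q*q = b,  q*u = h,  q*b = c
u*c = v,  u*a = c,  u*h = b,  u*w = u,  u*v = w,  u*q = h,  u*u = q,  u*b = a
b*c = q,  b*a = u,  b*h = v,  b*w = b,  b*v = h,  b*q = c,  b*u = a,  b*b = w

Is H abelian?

Yes

Check whether the table is symmetric across its main diagonal.
Every entry (row x, col y) equals the entry (row y, col x), so H is abelian.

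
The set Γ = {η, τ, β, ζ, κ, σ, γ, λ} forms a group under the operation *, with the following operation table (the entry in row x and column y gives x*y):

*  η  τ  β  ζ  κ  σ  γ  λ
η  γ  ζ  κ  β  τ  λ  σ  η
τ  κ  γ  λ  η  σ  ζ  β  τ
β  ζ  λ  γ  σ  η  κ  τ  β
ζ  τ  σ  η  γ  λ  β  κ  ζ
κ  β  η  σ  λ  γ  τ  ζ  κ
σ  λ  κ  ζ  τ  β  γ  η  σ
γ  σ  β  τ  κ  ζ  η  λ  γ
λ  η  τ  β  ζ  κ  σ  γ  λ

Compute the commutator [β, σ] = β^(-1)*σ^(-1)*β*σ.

γ

Identity is λ; from the table β^(-1) = τ and σ^(-1) = η.
τ*η = κ
κ*β = σ
σ*σ = γ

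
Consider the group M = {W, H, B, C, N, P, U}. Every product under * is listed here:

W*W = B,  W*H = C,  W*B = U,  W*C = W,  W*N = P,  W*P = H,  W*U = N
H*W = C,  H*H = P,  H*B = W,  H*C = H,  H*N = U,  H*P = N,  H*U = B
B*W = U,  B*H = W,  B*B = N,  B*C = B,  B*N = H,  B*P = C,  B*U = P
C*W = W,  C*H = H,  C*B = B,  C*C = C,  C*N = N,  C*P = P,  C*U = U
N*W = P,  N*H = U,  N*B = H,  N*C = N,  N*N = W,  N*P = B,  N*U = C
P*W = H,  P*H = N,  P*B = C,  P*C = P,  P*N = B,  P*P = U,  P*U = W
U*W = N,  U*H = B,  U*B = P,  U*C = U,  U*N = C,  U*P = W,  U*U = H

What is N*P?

B

Read row N, column P: N*P = B.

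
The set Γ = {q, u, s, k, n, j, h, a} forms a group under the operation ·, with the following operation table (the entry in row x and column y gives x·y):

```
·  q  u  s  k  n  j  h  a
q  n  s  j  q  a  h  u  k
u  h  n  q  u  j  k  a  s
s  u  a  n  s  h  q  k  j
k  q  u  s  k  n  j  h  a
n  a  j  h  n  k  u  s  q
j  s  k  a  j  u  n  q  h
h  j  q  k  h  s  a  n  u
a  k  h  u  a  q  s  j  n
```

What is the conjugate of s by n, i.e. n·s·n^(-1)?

The identity is k. In row n, the entry k sits in column n, so n^(-1) = n.
n·s = h
h·n = s
(Structurally, Γ here is isomorphic to the quaternion group Q_8.)

s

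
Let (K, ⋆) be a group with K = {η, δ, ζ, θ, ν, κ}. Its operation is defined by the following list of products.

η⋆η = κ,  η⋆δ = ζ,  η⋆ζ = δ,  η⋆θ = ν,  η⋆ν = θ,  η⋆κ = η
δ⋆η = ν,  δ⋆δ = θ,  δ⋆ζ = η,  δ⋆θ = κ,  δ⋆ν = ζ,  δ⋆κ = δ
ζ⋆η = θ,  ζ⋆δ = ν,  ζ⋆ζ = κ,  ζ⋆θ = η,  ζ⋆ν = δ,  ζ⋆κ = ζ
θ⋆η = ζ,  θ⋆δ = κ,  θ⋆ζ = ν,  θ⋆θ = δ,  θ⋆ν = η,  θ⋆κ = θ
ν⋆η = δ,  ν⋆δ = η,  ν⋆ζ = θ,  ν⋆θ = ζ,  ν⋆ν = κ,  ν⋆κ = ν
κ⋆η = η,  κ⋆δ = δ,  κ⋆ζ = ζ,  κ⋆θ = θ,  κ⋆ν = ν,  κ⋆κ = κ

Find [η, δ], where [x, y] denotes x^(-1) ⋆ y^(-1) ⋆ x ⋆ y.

θ

Identity is κ; from the table η^(-1) = η and δ^(-1) = θ.
η ⋆ θ = ν
ν ⋆ η = δ
δ ⋆ δ = θ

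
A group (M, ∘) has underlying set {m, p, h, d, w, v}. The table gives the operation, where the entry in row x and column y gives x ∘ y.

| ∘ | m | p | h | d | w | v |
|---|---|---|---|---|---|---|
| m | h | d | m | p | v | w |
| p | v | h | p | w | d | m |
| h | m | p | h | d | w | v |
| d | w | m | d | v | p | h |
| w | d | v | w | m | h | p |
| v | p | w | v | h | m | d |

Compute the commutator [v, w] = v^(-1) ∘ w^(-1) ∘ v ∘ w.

Identity is h; from the table v^(-1) = d and w^(-1) = w.
d ∘ w = p
p ∘ v = m
m ∘ w = v

v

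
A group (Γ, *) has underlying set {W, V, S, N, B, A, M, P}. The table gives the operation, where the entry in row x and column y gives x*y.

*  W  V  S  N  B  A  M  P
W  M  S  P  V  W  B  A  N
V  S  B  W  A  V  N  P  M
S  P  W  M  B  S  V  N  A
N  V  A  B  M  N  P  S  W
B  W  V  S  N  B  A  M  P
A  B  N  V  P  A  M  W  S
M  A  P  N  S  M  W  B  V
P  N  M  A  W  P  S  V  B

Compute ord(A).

The identity element is B (its row matches the header).
A^1 = A
A^2 = A*A = M
A^3 = M*A = W
A^4 = W*A = B
The first power of A equal to the identity is A^4, so ord(A) = 4.

4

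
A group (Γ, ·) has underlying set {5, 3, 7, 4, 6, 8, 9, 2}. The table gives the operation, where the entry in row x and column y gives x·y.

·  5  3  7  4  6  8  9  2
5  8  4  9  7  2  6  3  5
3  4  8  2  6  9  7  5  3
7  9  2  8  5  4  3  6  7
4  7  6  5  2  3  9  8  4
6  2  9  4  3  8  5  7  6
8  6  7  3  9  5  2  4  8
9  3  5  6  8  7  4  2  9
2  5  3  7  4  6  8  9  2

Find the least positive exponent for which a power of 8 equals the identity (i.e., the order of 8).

2

The identity element is 2 (its row matches the header).
8^1 = 8
8^2 = 8·8 = 2
The first power of 8 equal to the identity is 8^2, so ord(8) = 2.
(Structurally, Γ here is isomorphic to Z_2 x Z_4.)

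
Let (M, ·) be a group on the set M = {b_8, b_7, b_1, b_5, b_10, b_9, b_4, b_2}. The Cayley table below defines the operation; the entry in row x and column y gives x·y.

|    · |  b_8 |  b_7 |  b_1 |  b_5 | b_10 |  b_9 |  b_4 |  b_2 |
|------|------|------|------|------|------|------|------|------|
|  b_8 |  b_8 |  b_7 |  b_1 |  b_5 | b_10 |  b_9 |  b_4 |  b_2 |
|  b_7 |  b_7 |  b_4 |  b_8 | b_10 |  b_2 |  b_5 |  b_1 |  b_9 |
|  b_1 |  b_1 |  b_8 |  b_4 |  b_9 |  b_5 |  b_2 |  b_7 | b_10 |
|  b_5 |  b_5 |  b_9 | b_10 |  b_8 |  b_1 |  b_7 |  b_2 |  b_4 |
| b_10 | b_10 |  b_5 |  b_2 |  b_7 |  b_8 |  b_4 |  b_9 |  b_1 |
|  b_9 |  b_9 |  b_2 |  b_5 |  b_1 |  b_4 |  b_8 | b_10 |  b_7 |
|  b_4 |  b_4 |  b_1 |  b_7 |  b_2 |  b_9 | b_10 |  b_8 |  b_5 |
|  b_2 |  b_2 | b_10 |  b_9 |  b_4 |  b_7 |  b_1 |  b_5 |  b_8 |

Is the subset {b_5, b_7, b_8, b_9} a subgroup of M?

No

b_7·b_7 = b_4, which is not in {b_5, b_7, b_8, b_9}.
The subset is not closed under ·, so it is not a subgroup.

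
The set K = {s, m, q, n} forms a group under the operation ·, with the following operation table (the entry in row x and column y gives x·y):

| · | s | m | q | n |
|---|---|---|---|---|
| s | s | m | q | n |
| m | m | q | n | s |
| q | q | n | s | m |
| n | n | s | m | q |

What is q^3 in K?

q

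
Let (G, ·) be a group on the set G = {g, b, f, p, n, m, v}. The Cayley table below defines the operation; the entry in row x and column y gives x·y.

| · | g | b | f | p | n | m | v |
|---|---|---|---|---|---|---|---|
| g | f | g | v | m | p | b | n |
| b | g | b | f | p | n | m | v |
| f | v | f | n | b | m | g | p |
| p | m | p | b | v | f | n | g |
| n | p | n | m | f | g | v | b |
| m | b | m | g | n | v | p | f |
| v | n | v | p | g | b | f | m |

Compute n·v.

Read row n, column v: n·v = b.

b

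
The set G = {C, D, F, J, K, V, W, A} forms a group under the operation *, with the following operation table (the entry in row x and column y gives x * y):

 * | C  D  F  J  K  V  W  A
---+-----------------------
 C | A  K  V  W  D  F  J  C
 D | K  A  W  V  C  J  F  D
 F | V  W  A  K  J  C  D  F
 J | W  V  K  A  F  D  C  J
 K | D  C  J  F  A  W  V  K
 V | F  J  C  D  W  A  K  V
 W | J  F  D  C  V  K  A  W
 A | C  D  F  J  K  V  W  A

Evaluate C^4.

A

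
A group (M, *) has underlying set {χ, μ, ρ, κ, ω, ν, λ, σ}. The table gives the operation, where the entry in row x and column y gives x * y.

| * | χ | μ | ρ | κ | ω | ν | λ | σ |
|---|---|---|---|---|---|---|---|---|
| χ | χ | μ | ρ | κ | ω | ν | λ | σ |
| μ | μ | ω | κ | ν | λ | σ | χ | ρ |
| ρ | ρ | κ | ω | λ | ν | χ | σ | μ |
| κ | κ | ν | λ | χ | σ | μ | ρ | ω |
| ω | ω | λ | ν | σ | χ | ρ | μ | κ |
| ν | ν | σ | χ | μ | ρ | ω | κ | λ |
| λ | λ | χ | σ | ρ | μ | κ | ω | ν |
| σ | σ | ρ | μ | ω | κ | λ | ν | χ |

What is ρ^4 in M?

ρ^1 = ρ
ρ^2 = ρ * ρ = ω
ρ^3 = ω * ρ = ν
ρ^4 = ν * ρ = χ

χ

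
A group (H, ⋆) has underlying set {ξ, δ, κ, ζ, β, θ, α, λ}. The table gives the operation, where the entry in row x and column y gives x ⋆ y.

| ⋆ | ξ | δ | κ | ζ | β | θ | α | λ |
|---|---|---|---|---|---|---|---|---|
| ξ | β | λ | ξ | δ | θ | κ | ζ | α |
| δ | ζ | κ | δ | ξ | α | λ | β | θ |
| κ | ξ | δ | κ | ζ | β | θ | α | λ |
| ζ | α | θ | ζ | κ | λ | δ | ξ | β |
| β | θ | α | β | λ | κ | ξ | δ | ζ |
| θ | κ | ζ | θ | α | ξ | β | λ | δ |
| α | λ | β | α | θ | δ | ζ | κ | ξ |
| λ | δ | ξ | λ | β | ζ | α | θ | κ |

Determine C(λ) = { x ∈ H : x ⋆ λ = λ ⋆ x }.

Compare row λ with column λ entry by entry.
ζ ⋆ λ = β = λ ⋆ ζ, so ζ commutes with λ.
δ ⋆ λ = θ but λ ⋆ δ = ξ, so δ does not.
Collecting the elements that commute with λ: C(λ) = {β, ζ, κ, λ}.

{β, ζ, κ, λ}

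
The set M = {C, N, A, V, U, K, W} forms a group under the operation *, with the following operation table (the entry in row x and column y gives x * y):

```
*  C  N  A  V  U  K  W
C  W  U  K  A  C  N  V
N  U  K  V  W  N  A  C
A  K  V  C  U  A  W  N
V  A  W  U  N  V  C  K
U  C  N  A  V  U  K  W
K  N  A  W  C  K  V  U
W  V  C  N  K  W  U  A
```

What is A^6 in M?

V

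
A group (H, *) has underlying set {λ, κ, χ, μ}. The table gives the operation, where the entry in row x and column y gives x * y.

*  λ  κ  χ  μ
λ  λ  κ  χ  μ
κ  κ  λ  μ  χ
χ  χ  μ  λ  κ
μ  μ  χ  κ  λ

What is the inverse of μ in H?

First locate the identity: row λ matches the header, so λ is the identity.
Scan row μ for λ: μ * μ = λ. Hence μ^(-1) = μ.
(Structurally, H here is isomorphic to the Klein four-group V_4.)

μ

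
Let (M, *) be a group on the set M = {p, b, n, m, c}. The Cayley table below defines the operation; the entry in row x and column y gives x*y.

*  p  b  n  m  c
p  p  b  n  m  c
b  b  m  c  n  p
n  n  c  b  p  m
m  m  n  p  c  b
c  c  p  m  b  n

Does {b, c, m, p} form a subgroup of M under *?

No

m*b = n, which is not in {b, c, m, p}.
The subset is not closed under *, so it is not a subgroup.
(Structurally, M here is isomorphic to the cyclic group Z_5.)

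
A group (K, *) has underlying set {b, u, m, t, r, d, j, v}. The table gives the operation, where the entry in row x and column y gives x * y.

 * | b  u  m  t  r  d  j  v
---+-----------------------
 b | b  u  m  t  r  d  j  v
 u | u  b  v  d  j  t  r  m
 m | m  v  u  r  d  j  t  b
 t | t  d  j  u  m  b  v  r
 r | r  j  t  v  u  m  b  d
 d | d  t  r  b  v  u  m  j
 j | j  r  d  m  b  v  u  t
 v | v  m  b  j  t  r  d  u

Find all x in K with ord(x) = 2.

Identity is b. Compute the order of each non-identity element by repeated multiplication:
  u: u → b  (order 2)
  m: m → u → v → b  (order 4)
  t: t → u → d → b  (order 4)
  r: r → u → j → b  (order 4)
  d: d → u → t → b  (order 4)
  j: j → u → r → b  (order 4)
  v: v → u → m → b  (order 4)
Elements of order 2: {u}.

{u}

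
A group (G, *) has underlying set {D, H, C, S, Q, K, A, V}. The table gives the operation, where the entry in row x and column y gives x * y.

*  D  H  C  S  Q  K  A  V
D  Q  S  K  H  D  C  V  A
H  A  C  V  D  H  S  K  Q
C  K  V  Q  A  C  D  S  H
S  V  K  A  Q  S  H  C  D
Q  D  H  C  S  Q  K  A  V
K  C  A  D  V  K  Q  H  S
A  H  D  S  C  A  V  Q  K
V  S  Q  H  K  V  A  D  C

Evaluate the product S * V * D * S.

S * V = D
D * D = Q
Q * S = S
(Structurally, G here is isomorphic to the dihedral group D_4.)

S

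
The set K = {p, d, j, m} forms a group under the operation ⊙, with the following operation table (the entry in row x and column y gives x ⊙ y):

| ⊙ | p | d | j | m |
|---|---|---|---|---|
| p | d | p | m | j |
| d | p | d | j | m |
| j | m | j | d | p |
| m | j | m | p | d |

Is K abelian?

Check whether the table is symmetric across its main diagonal.
Every entry (row x, col y) equals the entry (row y, col x), so K is abelian.

Yes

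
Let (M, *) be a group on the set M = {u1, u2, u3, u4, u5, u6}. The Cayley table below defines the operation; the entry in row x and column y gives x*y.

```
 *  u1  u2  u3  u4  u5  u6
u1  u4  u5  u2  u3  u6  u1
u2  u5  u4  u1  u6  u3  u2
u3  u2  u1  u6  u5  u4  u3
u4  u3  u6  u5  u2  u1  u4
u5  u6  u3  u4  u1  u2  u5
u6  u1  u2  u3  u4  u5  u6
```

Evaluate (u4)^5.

u2

u4^1 = u4
u4^2 = u4*u4 = u2
u4^3 = u2*u4 = u6
u4^4 = u6*u4 = u4
u4^5 = u4*u4 = u2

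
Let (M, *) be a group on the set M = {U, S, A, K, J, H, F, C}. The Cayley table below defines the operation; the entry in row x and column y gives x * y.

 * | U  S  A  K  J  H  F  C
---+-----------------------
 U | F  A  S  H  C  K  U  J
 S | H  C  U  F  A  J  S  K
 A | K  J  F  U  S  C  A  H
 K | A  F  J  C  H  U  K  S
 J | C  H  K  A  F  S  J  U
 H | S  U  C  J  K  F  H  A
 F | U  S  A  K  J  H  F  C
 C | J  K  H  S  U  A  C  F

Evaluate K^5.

K^1 = K
K^2 = K * K = C
K^3 = C * K = S
K^4 = S * K = F
K^5 = F * K = K

K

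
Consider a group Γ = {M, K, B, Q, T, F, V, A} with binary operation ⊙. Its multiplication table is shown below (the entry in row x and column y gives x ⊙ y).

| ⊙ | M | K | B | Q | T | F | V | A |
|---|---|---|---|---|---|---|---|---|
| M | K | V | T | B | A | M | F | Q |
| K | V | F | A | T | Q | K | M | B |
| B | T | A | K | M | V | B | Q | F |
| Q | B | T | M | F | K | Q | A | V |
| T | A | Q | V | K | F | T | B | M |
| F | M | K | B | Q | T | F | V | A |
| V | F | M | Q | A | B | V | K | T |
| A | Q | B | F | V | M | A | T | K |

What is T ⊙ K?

Read row T, column K: T ⊙ K = Q.

Q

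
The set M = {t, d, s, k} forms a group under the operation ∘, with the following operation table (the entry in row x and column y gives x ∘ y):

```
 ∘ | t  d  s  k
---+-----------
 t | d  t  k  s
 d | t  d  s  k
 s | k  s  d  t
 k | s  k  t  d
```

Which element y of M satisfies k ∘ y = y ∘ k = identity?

k

First locate the identity: row d matches the header, so d is the identity.
Scan row k for d: k ∘ k = d. Hence k^(-1) = k.
(Structurally, M here is isomorphic to the Klein four-group V_4.)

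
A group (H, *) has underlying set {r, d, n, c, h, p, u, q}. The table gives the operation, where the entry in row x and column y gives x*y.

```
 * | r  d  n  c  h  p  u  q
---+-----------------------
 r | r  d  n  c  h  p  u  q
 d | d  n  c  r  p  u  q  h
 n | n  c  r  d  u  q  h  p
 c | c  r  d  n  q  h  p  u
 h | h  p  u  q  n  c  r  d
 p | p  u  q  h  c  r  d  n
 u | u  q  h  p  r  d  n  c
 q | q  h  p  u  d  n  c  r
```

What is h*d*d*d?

q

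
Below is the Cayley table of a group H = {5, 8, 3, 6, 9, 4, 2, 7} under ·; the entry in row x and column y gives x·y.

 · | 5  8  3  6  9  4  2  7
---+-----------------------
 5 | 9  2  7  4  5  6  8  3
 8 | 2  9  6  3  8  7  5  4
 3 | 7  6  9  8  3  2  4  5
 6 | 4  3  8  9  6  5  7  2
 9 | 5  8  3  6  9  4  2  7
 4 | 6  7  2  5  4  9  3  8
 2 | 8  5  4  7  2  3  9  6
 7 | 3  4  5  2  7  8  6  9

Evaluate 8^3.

8^1 = 8
8^2 = 8·8 = 9
8^3 = 9·8 = 8

8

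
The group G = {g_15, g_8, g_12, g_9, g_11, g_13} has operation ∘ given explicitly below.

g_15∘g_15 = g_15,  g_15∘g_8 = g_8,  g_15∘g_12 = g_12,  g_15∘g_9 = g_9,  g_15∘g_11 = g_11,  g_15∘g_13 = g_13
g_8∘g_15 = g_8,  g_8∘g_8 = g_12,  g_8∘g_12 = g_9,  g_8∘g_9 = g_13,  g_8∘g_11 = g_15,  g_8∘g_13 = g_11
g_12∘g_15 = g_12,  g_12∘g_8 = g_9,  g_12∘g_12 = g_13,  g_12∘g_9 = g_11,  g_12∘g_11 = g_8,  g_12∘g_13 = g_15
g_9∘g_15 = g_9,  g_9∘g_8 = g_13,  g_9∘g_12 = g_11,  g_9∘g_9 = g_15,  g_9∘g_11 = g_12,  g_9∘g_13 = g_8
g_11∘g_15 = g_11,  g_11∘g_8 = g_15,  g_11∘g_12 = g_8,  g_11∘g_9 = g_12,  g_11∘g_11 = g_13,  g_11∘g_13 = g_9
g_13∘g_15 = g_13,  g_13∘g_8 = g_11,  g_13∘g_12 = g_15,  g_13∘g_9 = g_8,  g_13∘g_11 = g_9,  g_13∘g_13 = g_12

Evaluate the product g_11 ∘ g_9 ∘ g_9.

g_11 ∘ g_9 = g_12
g_12 ∘ g_9 = g_11

g_11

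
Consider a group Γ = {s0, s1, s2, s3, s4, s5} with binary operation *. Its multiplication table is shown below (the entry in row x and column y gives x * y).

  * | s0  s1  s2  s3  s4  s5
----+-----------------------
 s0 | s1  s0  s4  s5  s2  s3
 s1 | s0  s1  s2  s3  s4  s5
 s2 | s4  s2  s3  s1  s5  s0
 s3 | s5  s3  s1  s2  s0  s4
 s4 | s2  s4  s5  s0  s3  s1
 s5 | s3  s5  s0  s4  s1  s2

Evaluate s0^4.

s1

s0^1 = s0
s0^2 = s0 * s0 = s1
s0^3 = s1 * s0 = s0
s0^4 = s0 * s0 = s1
(Structurally, Γ here is isomorphic to the cyclic group Z_6.)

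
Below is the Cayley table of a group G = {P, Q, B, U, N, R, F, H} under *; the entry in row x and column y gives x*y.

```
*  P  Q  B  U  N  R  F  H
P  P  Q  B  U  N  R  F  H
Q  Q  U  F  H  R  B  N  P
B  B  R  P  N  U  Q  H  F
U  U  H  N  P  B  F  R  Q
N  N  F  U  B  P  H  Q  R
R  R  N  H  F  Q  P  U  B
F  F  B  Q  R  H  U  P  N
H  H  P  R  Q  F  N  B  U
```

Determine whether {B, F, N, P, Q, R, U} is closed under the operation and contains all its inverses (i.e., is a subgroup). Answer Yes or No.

No

Q*U = H, which is not in {B, F, N, P, Q, R, U}.
The subset is not closed under *, so it is not a subgroup.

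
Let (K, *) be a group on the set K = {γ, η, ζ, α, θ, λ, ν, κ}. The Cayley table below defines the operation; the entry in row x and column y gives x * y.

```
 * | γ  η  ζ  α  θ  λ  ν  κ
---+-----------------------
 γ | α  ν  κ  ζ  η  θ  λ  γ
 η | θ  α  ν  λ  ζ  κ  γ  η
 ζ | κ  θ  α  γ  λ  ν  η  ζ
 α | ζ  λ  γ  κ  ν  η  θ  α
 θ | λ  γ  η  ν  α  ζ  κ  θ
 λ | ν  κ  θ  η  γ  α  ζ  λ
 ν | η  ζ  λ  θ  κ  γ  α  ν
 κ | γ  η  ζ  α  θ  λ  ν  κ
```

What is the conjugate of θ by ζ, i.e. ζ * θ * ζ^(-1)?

ν

The identity is κ. In row ζ, the entry κ sits in column γ, so ζ^(-1) = γ.
ζ * θ = λ
λ * γ = ν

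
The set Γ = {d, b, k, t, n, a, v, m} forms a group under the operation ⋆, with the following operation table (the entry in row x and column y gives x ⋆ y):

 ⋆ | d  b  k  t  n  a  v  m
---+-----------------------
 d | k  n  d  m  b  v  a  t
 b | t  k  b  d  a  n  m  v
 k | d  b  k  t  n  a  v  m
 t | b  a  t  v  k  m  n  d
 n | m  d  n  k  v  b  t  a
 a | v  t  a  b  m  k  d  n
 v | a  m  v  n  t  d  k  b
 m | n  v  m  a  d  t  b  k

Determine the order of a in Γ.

2

The identity element is k (its row matches the header).
a^1 = a
a^2 = a ⋆ a = k
The first power of a equal to the identity is a^2, so ord(a) = 2.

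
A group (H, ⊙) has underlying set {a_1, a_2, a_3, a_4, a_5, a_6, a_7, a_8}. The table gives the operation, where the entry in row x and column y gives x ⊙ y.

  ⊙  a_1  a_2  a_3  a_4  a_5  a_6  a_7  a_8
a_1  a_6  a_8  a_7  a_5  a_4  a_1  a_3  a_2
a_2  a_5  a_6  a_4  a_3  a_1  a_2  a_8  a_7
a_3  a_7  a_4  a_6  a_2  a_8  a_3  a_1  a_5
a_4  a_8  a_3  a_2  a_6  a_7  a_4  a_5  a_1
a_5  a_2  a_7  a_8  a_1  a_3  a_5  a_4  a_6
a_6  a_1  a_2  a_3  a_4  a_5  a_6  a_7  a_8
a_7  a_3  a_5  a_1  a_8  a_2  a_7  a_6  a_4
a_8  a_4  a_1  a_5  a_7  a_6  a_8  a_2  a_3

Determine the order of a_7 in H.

2

The identity element is a_6 (its row matches the header).
a_7^1 = a_7
a_7^2 = a_7 ⊙ a_7 = a_6
The first power of a_7 equal to the identity is a_7^2, so ord(a_7) = 2.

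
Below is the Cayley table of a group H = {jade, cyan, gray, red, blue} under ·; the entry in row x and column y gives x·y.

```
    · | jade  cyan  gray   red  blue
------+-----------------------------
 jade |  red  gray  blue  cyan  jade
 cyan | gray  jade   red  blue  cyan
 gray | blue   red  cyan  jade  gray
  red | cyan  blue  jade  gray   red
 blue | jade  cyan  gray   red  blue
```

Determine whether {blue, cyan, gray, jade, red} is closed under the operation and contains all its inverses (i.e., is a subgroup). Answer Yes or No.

Yes

{blue, cyan, gray, jade, red} contains the identity blue.
Checking products: every product of two elements of {blue, cyan, gray, jade, red} (read from the table) lies in {blue, cyan, gray, jade, red}, so the set is closed.
In a finite group, a nonempty closed subset is a subgroup. So {blue, cyan, gray, jade, red} ≤ H.
(Structurally, H here is isomorphic to the cyclic group Z_5.)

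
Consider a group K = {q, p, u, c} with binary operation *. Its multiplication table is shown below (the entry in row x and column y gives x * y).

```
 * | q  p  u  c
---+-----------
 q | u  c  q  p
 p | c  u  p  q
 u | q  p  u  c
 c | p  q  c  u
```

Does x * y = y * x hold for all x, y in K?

Check whether the table is symmetric across its main diagonal.
Every entry (row x, col y) equals the entry (row y, col x), so K is abelian.
(In fact K ≅ the Klein four-group V_4.)

Yes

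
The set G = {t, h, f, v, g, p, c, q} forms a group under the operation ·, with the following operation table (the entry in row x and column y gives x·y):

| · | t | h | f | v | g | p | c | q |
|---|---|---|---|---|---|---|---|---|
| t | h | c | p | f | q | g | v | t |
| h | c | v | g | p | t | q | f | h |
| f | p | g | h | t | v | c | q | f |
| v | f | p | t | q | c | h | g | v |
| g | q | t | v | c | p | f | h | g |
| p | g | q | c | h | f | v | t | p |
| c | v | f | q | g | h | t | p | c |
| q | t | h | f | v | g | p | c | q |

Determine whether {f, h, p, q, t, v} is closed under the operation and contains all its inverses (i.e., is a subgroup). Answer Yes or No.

No

p·f = c, which is not in {f, h, p, q, t, v}.
The subset is not closed under ·, so it is not a subgroup.
(Structurally, G here is isomorphic to the cyclic group Z_8.)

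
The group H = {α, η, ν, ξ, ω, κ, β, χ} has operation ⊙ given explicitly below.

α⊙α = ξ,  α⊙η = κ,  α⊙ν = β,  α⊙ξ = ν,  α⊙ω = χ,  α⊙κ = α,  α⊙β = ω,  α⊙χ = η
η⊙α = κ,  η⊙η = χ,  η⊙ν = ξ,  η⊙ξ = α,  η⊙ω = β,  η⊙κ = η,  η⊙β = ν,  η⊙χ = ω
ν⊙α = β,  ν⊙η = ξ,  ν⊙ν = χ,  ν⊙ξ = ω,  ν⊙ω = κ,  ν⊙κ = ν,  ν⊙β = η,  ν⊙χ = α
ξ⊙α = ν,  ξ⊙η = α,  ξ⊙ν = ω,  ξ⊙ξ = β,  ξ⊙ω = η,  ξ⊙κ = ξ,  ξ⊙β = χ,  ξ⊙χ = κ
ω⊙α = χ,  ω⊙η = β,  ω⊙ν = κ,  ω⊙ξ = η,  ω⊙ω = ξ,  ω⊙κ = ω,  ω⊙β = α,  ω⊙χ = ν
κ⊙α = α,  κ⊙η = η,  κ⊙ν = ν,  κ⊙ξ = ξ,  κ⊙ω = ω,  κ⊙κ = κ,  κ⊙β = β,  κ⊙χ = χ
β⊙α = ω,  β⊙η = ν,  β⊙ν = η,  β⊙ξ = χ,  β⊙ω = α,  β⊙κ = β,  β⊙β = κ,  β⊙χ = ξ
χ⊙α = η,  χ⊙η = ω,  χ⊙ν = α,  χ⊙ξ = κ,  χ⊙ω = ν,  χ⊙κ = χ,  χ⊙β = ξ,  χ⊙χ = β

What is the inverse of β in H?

First locate the identity: row κ matches the header, so κ is the identity.
Scan row β for κ: β ⊙ β = κ. Hence β^(-1) = β.

β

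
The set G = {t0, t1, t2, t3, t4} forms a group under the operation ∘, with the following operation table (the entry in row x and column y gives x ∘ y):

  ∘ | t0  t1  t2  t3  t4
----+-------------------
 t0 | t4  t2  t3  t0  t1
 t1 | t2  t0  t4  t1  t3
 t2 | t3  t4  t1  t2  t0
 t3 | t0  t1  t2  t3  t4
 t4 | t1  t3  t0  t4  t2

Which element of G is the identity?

The identity e satisfies e ∘ x = x for all x, so its row in the table reproduces the column headers.
Row t3 reads: t0, t1, t2, t3, t4 — exactly the header order. So t3 is the identity.

t3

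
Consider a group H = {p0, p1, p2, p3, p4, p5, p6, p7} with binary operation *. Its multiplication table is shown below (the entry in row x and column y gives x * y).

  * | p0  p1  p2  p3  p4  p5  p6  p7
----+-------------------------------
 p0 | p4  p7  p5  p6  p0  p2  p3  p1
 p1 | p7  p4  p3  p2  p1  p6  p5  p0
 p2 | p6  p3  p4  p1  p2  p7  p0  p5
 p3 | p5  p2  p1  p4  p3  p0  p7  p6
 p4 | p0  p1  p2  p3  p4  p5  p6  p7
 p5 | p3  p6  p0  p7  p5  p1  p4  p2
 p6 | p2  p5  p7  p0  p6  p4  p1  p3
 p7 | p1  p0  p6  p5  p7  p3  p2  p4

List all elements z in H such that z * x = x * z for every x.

An element z is central iff its row equals its column in the table.
For p2: p2 * p5 = p7 ≠ p0 = p5 * p2, so p2 ∉ Z.
Checking each element this way leaves Z(H) = {p1, p4}.

{p1, p4}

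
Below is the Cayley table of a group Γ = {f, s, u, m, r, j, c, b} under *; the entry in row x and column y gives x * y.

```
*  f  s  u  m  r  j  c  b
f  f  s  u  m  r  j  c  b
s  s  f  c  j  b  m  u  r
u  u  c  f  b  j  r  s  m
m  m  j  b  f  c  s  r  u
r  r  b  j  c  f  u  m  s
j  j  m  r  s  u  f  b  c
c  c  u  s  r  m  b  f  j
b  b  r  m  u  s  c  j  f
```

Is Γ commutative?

Yes

Check whether the table is symmetric across its main diagonal.
Every entry (row x, col y) equals the entry (row y, col x), so Γ is abelian.
(In fact Γ ≅ the elementary abelian group (Z_2)^3.)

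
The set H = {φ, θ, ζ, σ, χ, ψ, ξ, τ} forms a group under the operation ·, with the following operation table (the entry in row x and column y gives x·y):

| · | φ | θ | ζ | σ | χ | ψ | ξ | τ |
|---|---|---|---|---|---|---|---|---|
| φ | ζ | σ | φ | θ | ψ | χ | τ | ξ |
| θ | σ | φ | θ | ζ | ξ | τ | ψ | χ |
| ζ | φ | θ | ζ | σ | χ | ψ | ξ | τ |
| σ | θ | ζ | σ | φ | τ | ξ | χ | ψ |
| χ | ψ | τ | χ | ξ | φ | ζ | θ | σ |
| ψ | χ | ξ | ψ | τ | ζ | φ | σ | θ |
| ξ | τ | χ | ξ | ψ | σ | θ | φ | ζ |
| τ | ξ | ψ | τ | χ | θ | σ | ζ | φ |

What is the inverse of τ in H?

ξ

First locate the identity: row ζ matches the header, so ζ is the identity.
Scan row τ for ζ: τ·ξ = ζ. Hence τ^(-1) = ξ.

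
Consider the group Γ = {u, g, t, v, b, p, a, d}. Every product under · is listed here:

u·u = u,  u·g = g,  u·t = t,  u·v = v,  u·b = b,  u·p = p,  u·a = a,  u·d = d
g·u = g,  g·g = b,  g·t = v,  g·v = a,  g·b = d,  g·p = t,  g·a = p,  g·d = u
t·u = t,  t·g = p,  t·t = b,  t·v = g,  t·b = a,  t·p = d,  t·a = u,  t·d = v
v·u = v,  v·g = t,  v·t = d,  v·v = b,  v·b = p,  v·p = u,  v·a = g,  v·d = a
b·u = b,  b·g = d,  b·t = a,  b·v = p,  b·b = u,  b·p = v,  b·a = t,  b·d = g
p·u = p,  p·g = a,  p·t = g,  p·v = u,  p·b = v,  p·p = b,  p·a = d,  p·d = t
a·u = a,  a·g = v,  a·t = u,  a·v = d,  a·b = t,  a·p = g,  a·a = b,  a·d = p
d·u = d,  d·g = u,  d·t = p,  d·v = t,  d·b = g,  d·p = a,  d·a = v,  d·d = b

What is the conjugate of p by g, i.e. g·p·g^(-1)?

The identity is u. In row g, the entry u sits in column d, so g^(-1) = d.
g·p = t
t·d = v

v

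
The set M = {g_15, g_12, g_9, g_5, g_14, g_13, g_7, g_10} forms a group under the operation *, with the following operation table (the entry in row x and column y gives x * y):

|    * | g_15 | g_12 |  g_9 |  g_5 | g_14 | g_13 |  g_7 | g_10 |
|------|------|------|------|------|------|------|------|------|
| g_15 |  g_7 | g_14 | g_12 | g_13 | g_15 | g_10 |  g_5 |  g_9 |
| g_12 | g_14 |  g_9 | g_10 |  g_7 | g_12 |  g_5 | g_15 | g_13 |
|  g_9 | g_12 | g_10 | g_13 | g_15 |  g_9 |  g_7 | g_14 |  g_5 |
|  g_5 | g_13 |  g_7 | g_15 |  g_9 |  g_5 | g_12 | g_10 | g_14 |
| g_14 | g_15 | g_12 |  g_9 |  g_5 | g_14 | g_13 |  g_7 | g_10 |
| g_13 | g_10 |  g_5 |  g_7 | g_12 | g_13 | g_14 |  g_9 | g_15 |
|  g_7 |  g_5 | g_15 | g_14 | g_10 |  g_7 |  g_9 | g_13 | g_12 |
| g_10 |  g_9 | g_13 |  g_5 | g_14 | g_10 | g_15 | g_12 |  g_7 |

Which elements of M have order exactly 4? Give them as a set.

Identity is g_14. Compute the order of each non-identity element by repeated multiplication:
  g_15: g_15 → g_7 → g_5 → g_13 → g_10 → g_9 → g_12 → g_14  (order 8)
  g_12: g_12 → g_9 → g_10 → g_13 → g_5 → g_7 → g_15 → g_14  (order 8)
  g_9: g_9 → g_13 → g_7 → g_14  (order 4)
  g_5: g_5 → g_9 → g_15 → g_13 → g_12 → g_7 → g_10 → g_14  (order 8)
  g_13: g_13 → g_14  (order 2)
  g_7: g_7 → g_13 → g_9 → g_14  (order 4)
  g_10: g_10 → g_7 → g_12 → g_13 → g_15 → g_9 → g_5 → g_14  (order 8)
Elements of order 4: {g_7, g_9}.

{g_7, g_9}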